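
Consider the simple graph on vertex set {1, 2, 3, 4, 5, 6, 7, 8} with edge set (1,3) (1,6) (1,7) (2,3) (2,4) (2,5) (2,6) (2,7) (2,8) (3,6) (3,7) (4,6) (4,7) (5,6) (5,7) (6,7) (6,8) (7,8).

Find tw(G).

3

A width-3 tree decomposition is:
Bags: B1 = {2, 6, 7, 8}  B2 = {2, 3, 6, 7}  B3 = {2, 5, 6, 7}  B4 = {1, 3, 6, 7}  B5 = {2, 4, 6, 7}
Tree: B1–B2, B2–B3, B2–B4, B1–B5
Every bag has size at most 4, so the width is 4 − 1 = 3 and tw(G) ≤ 3. For the lower bound, the 4 vertices {1, 3, 6, 7} are pairwise adjacent, and any tree decomposition puts a clique entirely inside one bag — forcing width ≥ 3. Hence tw(G) = 3 exactly.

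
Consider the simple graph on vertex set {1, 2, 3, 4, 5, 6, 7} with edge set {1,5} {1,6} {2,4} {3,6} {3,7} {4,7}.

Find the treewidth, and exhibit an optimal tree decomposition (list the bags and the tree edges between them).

Treewidth 1.
Bags: B1 = {3, 7}  B2 = {3, 6}  B3 = {4, 7}  B4 = {1, 6}  B5 = {2, 4}  B6 = {1, 5}
Tree: B1–B2, B1–B3, B2–B4, B3–B5, B4–B6

The largest bag has 2 vertices, giving width 1; this decomposition certifies tw(G) ≤ 1. Since G has at least one edge (e.g. 7–3), it is not an edgeless graph, so tw(G) ≥ 1. Combining the bounds, tw(G) = 1.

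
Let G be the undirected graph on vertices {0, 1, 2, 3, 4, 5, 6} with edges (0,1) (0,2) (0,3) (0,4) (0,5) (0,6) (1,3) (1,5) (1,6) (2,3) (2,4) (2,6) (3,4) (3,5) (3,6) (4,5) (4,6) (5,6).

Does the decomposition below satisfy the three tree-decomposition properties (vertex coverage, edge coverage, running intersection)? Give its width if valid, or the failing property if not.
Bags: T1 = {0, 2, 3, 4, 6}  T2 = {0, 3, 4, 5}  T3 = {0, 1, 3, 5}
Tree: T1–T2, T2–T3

A tree decomposition must satisfy three properties: every vertex lies in some bag; for every edge, both endpoints lie together in some bag; and for every vertex, the bags containing it form a connected subtree. Here edge (6,5) lies in no bag, so the decomposition is invalid.

No — edge (6,5) lies in no bag.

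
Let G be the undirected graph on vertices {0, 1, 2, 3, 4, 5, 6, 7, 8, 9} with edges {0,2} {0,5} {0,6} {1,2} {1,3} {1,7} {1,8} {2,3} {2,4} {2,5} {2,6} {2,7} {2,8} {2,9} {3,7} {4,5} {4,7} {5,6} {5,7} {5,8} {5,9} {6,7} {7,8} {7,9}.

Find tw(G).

A width-3 tree decomposition is:
Bags: B1 = {2, 5, 6, 7}  B2 = {2, 5, 7, 8}  B3 = {2, 4, 5, 7}  B4 = {1, 2, 7, 8}  B5 = {0, 2, 5, 6}  B6 = {1, 2, 3, 7}  B7 = {2, 5, 7, 9}
Tree: B1–B2, B1–B3, B2–B4, B1–B5, B4–B6, B2–B7
Every bag has size at most 4, so the width is 4 − 1 = 3 and tw(G) ≤ 3. For the lower bound, the 4 vertices {0, 2, 5, 6} are pairwise adjacent, and any tree decomposition puts a clique entirely inside one bag — forcing width ≥ 3. Hence tw(G) = 3 exactly.

3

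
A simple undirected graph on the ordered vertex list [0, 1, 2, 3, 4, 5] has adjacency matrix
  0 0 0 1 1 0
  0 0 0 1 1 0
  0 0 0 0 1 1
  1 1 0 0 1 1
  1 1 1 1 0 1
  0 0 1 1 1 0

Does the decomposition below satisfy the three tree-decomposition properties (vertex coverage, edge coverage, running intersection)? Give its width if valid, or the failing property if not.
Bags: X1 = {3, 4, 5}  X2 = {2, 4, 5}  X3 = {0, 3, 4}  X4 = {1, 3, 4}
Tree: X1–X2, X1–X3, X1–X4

Every vertex of G appears in some bag (union = {0, 1, 2, 3, 4, 5}); every edge is covered by a bag; and for each vertex v the set of bags containing v is connected in the bag tree. The decomposition is therefore valid. The largest bag has 3 vertices, so the width is 2.

Yes; width 2.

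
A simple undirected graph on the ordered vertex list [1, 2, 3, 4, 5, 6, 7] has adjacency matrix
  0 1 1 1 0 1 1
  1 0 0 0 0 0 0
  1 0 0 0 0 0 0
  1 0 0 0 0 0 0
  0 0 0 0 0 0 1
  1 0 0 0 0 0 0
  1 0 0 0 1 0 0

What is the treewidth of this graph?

1

A width-1 tree decomposition is:
Bags: B1 = {1, 7}  B2 = {5, 7}  B3 = {1, 2}  B4 = {1, 4}  B5 = {1, 3}  B6 = {1, 6}
Tree: B1–B2, B1–B3, B3–B4, B1–B5, B1–B6
Every bag has size at most 2, so the width is 2 − 1 = 1 and tw(G) ≤ 1. G has an edge, so its treewidth is at least 1. The upper and lower bounds meet at 1, so that is the treewidth.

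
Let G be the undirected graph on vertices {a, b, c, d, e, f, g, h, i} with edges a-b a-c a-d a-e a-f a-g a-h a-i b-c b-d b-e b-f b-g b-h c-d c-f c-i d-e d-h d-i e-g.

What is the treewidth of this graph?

3

A width-3 tree decomposition is:
Bags: B1 = {a, b, d, e}  B2 = {a, b, d, h}  B3 = {a, b, c, d}  B4 = {a, b, c, f}  B5 = {a, c, d, i}  B6 = {a, b, e, g}
Tree: B1–B2, B2–B3, B3–B4, B3–B5, B1–B6
The largest bag has 4 vertices, giving width 3; this decomposition certifies tw(G) ≤ 3. On the other hand G contains the 4-clique {a, b, d, e}. A clique must lie in a single bag of any decomposition, so no decomposition can have width below 3. Hence tw(G) = 3 exactly.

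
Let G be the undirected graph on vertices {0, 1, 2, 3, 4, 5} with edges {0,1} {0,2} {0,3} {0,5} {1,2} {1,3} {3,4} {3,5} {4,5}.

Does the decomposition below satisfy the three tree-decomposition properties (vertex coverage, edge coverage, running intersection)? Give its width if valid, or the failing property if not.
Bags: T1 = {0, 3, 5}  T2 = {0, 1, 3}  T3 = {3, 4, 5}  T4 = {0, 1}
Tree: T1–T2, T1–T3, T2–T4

No — vertex 2 appears in no bag.

A tree decomposition must satisfy three properties: every vertex lies in some bag; for every edge, both endpoints lie together in some bag; and for every vertex, the bags containing it form a connected subtree. Here vertex 2 appears in no bag, so the decomposition is invalid.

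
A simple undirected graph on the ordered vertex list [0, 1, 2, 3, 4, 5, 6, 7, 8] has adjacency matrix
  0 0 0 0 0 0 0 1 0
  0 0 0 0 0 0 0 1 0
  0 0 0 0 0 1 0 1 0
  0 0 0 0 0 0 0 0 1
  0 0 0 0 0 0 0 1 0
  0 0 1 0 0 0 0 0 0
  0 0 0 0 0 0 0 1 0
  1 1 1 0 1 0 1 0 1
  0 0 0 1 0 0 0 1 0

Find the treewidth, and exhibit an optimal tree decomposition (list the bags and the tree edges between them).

Treewidth 1.
Bags: B1 = {7, 8}  B2 = {1, 7}  B3 = {4, 7}  B4 = {6, 7}  B5 = {2, 7}  B6 = {2, 5}  B7 = {0, 7}  B8 = {3, 8}
Tree: B1–B2, B2–B3, B2–B4, B4–B5, B5–B6, B2–B7, B1–B8

The largest bag has 2 vertices, giving width 1; this decomposition certifies tw(G) ≤ 1. G has an edge, so its treewidth is at least 1. Hence tw(G) = 1 exactly.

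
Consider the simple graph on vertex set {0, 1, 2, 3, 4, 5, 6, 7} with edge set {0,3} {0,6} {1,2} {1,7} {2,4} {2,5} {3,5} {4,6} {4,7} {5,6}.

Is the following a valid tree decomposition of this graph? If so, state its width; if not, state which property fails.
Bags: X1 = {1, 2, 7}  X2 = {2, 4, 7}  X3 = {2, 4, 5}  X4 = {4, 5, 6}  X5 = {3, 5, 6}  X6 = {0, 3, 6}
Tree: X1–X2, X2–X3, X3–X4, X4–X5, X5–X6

Vertex coverage: the bags together contain {0, 1, 2, 3, 4, 5, 6, 7}, the full vertex set. Edge coverage: each edge of G has both endpoints in at least one bag. Running intersection: for every vertex, the bags containing it form a connected subtree. All three properties hold, so this is a valid tree decomposition of width max|bag| − 1 = 2, and hence tw(G) ≤ 2.

Yes; width 2.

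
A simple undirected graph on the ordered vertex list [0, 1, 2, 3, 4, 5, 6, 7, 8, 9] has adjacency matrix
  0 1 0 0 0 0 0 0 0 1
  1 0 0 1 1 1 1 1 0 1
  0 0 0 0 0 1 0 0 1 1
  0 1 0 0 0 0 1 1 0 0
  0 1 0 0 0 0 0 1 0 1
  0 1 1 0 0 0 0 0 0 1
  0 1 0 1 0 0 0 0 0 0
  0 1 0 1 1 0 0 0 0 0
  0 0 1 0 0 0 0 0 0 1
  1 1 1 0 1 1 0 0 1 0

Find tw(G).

A width-2 tree decomposition is:
Bags: B1 = {1, 4, 7}  B2 = {1, 4, 9}  B3 = {1, 5, 9}  B4 = {2, 5, 9}  B5 = {1, 3, 7}  B6 = {2, 8, 9}  B7 = {1, 3, 6}  B8 = {0, 1, 9}
Tree: B1–B2, B2–B3, B3–B4, B1–B5, B4–B6, B5–B7, B2–B8
Every bag has size at most 3, so the width is 3 − 1 = 2 and tw(G) ≤ 2. On the other hand G contains the 3-clique {2, 8, 9}. A clique must lie in a single bag of any decomposition, so no decomposition can have width below 2. Therefore the treewidth is 2.

2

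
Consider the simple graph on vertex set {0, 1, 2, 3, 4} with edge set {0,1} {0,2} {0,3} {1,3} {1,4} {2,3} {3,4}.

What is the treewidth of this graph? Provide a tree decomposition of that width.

Treewidth 2.
Bags: B1 = {0, 1, 3}  B2 = {1, 3, 4}  B3 = {0, 2, 3}
Tree: B1–B2, B1–B3

Each bag holds 3 vertices, so the decomposition has width 2, which upper-bounds the treewidth. Conversely, {0, 1, 3} is a clique of size 3, and the vertices of any clique must share a bag in every tree decomposition; so some bag has ≥ 3 vertices and tw(G) ≥ 2. Hence tw(G) = 2 exactly.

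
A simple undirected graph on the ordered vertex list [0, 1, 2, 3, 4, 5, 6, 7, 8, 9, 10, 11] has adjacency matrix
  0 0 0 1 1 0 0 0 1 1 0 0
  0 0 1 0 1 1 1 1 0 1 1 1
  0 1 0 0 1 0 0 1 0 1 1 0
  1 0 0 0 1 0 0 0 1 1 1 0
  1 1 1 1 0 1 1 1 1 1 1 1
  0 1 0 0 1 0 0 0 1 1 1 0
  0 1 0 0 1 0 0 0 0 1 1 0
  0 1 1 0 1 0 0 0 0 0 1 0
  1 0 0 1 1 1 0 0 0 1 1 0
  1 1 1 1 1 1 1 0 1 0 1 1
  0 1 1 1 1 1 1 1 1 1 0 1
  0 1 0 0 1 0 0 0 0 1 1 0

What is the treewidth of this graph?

4

A width-4 tree decomposition is:
Bags: B1 = {1, 4, 5, 9, 10}  B2 = {4, 5, 8, 9, 10}  B3 = {1, 2, 4, 9, 10}  B4 = {3, 4, 8, 9, 10}  B5 = {0, 3, 4, 8, 9}  B6 = {1, 4, 6, 9, 10}  B7 = {1, 2, 4, 7, 10}  B8 = {1, 4, 9, 10, 11}
Tree: B1–B2, B1–B3, B2–B4, B4–B5, B1–B6, B3–B7, B6–B8
Every bag has size at most 5, so the width is 5 − 1 = 4 and tw(G) ≤ 4. For the lower bound, the 5 vertices {0, 3, 4, 8, 9} are pairwise adjacent, and any tree decomposition puts a clique entirely inside one bag — forcing width ≥ 4. The upper and lower bounds meet at 4, so that is the treewidth.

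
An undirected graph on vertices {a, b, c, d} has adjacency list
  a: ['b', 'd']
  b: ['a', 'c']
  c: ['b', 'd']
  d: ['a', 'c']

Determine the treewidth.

A width-2 tree decomposition is:
Bags: B1 = {a, b, c}  B2 = {a, c, d}
Tree: B1–B2
Each bag holds 3 vertices, so the decomposition has width 2, which upper-bounds the treewidth. The edges c–b–a–d–c form a cycle, so G is not a tree and its treewidth is at least 2. Combining the bounds, tw(G) = 2.

2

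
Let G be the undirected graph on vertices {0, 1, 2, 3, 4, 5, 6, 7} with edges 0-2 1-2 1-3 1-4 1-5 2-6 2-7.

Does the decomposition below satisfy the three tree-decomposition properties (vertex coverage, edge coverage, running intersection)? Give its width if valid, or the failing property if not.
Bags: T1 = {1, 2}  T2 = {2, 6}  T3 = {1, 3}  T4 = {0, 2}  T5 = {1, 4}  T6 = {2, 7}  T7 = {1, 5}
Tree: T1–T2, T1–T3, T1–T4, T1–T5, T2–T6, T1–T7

Every vertex of G appears in some bag (union = {0, 1, 2, 3, 4, 5, 6, 7}); every edge is covered by a bag; and for each vertex v the set of bags containing v is connected in the bag tree. The decomposition is therefore valid. The largest bag has 2 vertices, so the width is 1.

Yes; width 1.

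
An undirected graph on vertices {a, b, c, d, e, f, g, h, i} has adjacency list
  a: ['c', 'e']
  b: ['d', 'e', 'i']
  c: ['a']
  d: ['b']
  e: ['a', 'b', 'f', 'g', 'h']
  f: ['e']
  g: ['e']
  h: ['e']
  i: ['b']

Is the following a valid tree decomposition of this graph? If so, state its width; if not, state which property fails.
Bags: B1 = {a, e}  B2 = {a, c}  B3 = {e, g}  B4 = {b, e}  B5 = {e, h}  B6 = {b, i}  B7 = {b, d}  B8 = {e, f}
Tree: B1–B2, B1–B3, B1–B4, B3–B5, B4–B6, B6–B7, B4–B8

Every vertex of G appears in some bag (union = {a, b, c, d, e, f, g, h, i}); every edge is covered by a bag; and for each vertex v the set of bags containing v is connected in the bag tree. The decomposition is therefore valid. The largest bag has 2 vertices, so the width is 1.

Yes; width 1.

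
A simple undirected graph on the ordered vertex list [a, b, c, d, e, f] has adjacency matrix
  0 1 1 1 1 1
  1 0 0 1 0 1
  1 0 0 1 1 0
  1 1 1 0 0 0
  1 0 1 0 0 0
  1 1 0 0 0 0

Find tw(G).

2

A width-2 tree decomposition is:
Bags: B1 = {a, c, d}  B2 = {a, b, d}  B3 = {a, b, f}  B4 = {a, c, e}
Tree: B1–B2, B2–B3, B1–B4
Every bag has size at most 3, so the width is 3 − 1 = 2 and tw(G) ≤ 2. For the lower bound, the 3 vertices {a, c, d} are pairwise adjacent, and any tree decomposition puts a clique entirely inside one bag — forcing width ≥ 2. Therefore the treewidth is 2.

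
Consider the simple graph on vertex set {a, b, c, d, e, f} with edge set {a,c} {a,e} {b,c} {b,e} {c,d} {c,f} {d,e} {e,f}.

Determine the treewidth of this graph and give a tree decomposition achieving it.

Treewidth 2.
One such decomposition:
Bags: B1 = {a, c, e}  B2 = {b, c, e}  B3 = {c, e, f}  B4 = {c, d, e}
Tree: B1–B2, B2–B3, B3–B4

Each bag holds 3 vertices, so the decomposition has width 2, which upper-bounds the treewidth. The edges e–a–c–b–e form a cycle, so G is not a tree and its treewidth is at least 2. Hence tw(G) = 2 exactly.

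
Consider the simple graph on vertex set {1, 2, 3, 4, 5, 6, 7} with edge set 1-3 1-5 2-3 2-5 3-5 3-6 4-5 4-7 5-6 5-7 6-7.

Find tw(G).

A width-2 tree decomposition is:
Bags: B1 = {3, 5, 6}  B2 = {5, 6, 7}  B3 = {2, 3, 5}  B4 = {1, 3, 5}  B5 = {4, 5, 7}
Tree: B1–B2, B1–B3, B1–B4, B2–B5
The largest bag has 3 vertices, giving width 2; this decomposition certifies tw(G) ≤ 2. For the lower bound, the 3 vertices {1, 3, 5} are pairwise adjacent, and any tree decomposition puts a clique entirely inside one bag — forcing width ≥ 2. Therefore the treewidth is 2.

2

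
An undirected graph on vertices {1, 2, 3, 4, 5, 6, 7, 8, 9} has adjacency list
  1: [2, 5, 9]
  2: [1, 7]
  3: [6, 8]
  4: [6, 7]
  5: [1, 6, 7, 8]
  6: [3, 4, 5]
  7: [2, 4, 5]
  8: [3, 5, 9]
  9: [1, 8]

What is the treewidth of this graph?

A width-3 tree decomposition is:
Bags: B1 = {3, 4, 6, 7}  B2 = {3, 5, 6, 7}  B3 = {3, 5, 7, 8}  B4 = {2, 5, 7, 8}  B5 = {1, 2, 5, 8}  B6 = {1, 2, 8, 9}
Tree: B1–B2, B2–B3, B3–B4, B4–B5, B5–B6
The largest bag has 4 vertices, giving width 3; this decomposition certifies tw(G) ≤ 3. For the lower bound: the 4 vertex sets {3,4,6}, {7}, {5}, {1,2,8,9} are disjoint, each induces a connected subgraph, and every pair is joined by at least one edge of G. Contracting each set to a single vertex therefore yields K_{4} as a minor, and since treewidth is minor-monotone, tw(G) ≥ tw(K_{4}) = 3. Combining the bounds, tw(G) = 3.

3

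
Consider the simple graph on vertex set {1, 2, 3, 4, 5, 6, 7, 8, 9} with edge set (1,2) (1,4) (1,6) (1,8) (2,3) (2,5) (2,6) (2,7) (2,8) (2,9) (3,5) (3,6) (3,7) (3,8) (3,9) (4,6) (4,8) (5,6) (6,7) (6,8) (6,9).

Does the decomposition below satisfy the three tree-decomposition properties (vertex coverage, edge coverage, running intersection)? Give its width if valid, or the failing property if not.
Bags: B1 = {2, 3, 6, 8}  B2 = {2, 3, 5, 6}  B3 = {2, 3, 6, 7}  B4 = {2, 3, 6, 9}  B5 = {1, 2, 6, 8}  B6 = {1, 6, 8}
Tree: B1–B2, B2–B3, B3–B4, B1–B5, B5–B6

No — vertex 4 appears in no bag.

A tree decomposition must satisfy three properties: every vertex lies in some bag; for every edge, both endpoints lie together in some bag; and for every vertex, the bags containing it form a connected subtree. Here vertex 4 appears in no bag, so the decomposition is invalid.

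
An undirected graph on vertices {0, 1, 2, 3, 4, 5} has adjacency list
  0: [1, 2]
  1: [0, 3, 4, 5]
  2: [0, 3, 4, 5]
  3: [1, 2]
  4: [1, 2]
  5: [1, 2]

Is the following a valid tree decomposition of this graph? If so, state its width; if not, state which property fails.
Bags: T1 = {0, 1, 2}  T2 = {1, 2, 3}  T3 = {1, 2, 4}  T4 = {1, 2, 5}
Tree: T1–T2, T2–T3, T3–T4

Yes; width 2.

Checking the three conditions: (i) the bags cover all of {0, 1, 2, 3, 4, 5}; (ii) for each edge, some bag contains both endpoints; (iii) the bags containing any fixed vertex form a subtree. All hold, so the decomposition is valid with width 3 − 1 = 2.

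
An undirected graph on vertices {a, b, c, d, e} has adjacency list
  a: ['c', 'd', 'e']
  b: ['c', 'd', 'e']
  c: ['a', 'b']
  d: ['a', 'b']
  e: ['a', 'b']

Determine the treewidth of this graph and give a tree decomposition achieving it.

Treewidth 2.
One such decomposition:
Bags: B1 = {a, b, c}  B2 = {a, b, e}  B3 = {a, b, d}
Tree: B1–B2, B2–B3

Each bag holds 3 vertices, so the decomposition has width 2, which upper-bounds the treewidth. For the lower bound, G contains the cycle b–c–a–e–b, so G is not a forest; only forests have treewidth ≤ 1, hence tw(G) ≥ 2. The upper and lower bounds meet at 2, so that is the treewidth.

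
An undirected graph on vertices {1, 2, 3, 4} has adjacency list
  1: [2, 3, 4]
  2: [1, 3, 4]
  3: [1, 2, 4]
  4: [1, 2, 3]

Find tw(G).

3

A width-3 tree decomposition is:
Bags: B1 = {1, 2, 3, 4}
Tree: (single bag)
With just one bag of size 4, the width is 4 − 1 = 3, so tw(G) ≤ 3. Conversely, {1, 2, 3, 4} is a clique of size 4, and the vertices of any clique must share a bag in every tree decomposition; so some bag has ≥ 4 vertices and tw(G) ≥ 3. Therefore the treewidth is 3.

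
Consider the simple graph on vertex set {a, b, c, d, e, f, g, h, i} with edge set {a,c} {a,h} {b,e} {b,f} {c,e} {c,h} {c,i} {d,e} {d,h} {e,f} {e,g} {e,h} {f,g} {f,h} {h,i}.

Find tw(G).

2

A width-2 tree decomposition is:
Bags: B1 = {d, e, h}  B2 = {c, e, h}  B3 = {a, c, h}  B4 = {e, f, h}  B5 = {c, h, i}  B6 = {b, e, f}  B7 = {e, f, g}
Tree: B1–B2, B2–B3, B2–B4, B2–B5, B4–B6, B4–B7
Each bag holds 3 vertices, so the decomposition has width 2, which upper-bounds the treewidth. On the other hand G contains the 3-clique {e, f, g}. A clique must lie in a single bag of any decomposition, so no decomposition can have width below 2. Therefore the treewidth is 2.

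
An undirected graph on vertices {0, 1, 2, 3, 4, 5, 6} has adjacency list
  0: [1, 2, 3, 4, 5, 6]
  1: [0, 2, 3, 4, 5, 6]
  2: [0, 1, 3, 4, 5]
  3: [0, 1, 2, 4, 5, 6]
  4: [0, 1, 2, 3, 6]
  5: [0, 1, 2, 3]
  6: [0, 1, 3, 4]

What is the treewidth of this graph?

A width-4 tree decomposition is:
Bags: B1 = {0, 1, 2, 3, 4}  B2 = {0, 1, 2, 3, 5}  B3 = {0, 1, 3, 4, 6}
Tree: B1–B2, B1–B3
The largest bag has 5 vertices, giving width 4; this decomposition certifies tw(G) ≤ 4. For the lower bound, the 5 vertices {0, 1, 2, 3, 4} are pairwise adjacent, and any tree decomposition puts a clique entirely inside one bag — forcing width ≥ 4. Therefore the treewidth is 4.

4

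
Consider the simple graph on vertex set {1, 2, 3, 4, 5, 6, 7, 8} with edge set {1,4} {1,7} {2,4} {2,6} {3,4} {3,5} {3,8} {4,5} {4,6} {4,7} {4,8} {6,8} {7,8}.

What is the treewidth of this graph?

2

A width-2 tree decomposition is:
Bags: B1 = {4, 7, 8}  B2 = {3, 4, 8}  B3 = {4, 6, 8}  B4 = {2, 4, 6}  B5 = {1, 4, 7}  B6 = {3, 4, 5}
Tree: B1–B2, B2–B3, B3–B4, B1–B5, B2–B6
Each bag holds 3 vertices, so the decomposition has width 2, which upper-bounds the treewidth. For the lower bound, the 3 vertices {3, 4, 8} are pairwise adjacent, and any tree decomposition puts a clique entirely inside one bag — forcing width ≥ 2. The upper and lower bounds meet at 2, so that is the treewidth.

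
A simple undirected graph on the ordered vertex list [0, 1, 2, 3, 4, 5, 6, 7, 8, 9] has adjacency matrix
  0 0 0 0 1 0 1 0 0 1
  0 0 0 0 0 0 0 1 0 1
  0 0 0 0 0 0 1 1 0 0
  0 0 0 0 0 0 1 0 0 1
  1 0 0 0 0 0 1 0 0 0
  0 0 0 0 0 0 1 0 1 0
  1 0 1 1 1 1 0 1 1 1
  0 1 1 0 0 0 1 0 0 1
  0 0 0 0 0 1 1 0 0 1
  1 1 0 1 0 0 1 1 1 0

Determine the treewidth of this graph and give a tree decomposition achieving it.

Treewidth 2.
One optimal decomposition is:
Bags: B1 = {6, 7, 9}  B2 = {3, 6, 9}  B3 = {2, 6, 7}  B4 = {6, 8, 9}  B5 = {5, 6, 8}  B6 = {0, 6, 9}  B7 = {0, 4, 6}  B8 = {1, 7, 9}
Tree: B1–B2, B1–B3, B1–B4, B4–B5, B1–B6, B6–B7, B1–B8

The largest bag has 3 vertices, giving width 2; this decomposition certifies tw(G) ≤ 2. Conversely, {1, 7, 9} is a clique of size 3, and the vertices of any clique must share a bag in every tree decomposition; so some bag has ≥ 3 vertices and tw(G) ≥ 2. Combining the bounds, tw(G) = 2.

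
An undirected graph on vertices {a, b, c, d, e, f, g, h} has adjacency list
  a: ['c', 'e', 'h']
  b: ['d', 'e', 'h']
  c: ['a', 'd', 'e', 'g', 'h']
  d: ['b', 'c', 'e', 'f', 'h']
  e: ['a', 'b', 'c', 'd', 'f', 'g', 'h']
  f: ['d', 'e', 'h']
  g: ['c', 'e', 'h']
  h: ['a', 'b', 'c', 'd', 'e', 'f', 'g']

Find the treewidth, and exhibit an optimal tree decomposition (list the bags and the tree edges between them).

Each bag holds 4 vertices, so the decomposition has width 3, which upper-bounds the treewidth. On the other hand G contains the 4-clique {c, d, e, h}. A clique must lie in a single bag of any decomposition, so no decomposition can have width below 3. Hence tw(G) = 3 exactly.

Treewidth 3.
Bags: B1 = {c, d, e, h}  B2 = {d, e, f, h}  B3 = {b, d, e, h}  B4 = {a, c, e, h}  B5 = {c, e, g, h}
Tree: B1–B2, B2–B3, B1–B4, B4–B5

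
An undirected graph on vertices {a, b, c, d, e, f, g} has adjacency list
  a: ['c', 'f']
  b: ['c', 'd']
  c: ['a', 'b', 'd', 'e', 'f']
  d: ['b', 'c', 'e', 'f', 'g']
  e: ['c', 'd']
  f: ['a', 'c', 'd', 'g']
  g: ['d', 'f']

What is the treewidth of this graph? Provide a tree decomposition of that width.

Treewidth 2.
One such decomposition:
Bags: B1 = {c, d, e}  B2 = {c, d, f}  B3 = {b, c, d}  B4 = {a, c, f}  B5 = {d, f, g}
Tree: B1–B2, B1–B3, B2–B4, B2–B5

Every bag has size at most 3, so the width is 3 − 1 = 2 and tw(G) ≤ 2. For the lower bound, the 3 vertices {d, f, g} are pairwise adjacent, and any tree decomposition puts a clique entirely inside one bag — forcing width ≥ 2. Therefore the treewidth is 2.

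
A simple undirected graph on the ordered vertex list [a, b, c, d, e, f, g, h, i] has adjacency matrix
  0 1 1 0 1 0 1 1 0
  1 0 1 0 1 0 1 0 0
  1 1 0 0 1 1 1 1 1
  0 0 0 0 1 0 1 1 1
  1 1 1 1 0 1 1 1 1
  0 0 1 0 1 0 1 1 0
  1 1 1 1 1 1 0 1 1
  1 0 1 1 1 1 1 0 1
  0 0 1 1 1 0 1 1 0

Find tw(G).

4

A width-4 tree decomposition is:
Bags: B1 = {a, c, e, g, h}  B2 = {c, e, g, h, i}  B3 = {d, e, g, h, i}  B4 = {c, e, f, g, h}  B5 = {a, b, c, e, g}
Tree: B1–B2, B2–B3, B2–B4, B1–B5
The largest bag has 5 vertices, giving width 4; this decomposition certifies tw(G) ≤ 4. On the other hand G contains the 5-clique {d, e, g, h, i}. A clique must lie in a single bag of any decomposition, so no decomposition can have width below 4. Hence tw(G) = 4 exactly.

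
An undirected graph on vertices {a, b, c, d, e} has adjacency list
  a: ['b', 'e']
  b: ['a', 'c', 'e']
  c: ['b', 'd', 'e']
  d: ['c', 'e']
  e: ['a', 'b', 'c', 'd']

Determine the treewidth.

A width-2 tree decomposition is:
Bags: B1 = {a, b, e}  B2 = {b, c, e}  B3 = {c, d, e}
Tree: B1–B2, B2–B3
Every bag has size at most 3, so the width is 3 − 1 = 2 and tw(G) ≤ 2. On the other hand G contains the 3-clique {c, d, e}. A clique must lie in a single bag of any decomposition, so no decomposition can have width below 2. Therefore the treewidth is 2.

2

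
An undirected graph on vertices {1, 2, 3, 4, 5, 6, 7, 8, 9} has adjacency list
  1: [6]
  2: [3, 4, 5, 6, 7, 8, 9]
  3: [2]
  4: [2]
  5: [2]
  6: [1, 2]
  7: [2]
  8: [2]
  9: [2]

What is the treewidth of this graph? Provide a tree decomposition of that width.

Each bag holds 2 vertices, so the decomposition has width 1, which upper-bounds the treewidth. Since G has at least one edge (e.g. 3–2), it is not an edgeless graph, so tw(G) ≥ 1. The upper and lower bounds meet at 1, so that is the treewidth.

Treewidth 1.
Bags: B1 = {2, 3}  B2 = {2, 7}  B3 = {2, 6}  B4 = {2, 5}  B5 = {1, 6}  B6 = {2, 9}  B7 = {2, 8}  B8 = {2, 4}
Tree: B1–B2, B1–B3, B2–B4, B3–B5, B2–B6, B6–B7, B3–B8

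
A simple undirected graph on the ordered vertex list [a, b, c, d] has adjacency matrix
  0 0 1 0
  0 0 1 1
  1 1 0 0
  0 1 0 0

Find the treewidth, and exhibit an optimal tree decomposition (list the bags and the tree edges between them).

Each bag holds 2 vertices, so the decomposition has width 1, which upper-bounds the treewidth. Since G has at least one edge (e.g. c–b), it is not an edgeless graph, so tw(G) ≥ 1. Combining the bounds, tw(G) = 1.

Treewidth 1.
Bags: B1 = {b, c}  B2 = {b, d}  B3 = {a, c}
Tree: B1–B2, B1–B3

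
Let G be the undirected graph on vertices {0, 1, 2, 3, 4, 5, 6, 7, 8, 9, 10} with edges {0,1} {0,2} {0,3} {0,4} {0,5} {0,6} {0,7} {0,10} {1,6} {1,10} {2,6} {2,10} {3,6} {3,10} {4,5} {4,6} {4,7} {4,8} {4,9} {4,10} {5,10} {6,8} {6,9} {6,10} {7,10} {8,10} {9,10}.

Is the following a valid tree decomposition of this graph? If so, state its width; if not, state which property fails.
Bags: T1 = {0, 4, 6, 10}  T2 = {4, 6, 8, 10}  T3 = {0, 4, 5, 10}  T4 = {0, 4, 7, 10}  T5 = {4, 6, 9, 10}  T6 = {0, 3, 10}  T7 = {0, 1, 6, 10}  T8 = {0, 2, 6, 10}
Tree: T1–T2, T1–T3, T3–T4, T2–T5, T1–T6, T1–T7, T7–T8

No — edge (6,3) lies in no bag.

A tree decomposition must satisfy three properties: every vertex lies in some bag; for every edge, both endpoints lie together in some bag; and for every vertex, the bags containing it form a connected subtree. Here edge (6,3) lies in no bag, so the decomposition is invalid.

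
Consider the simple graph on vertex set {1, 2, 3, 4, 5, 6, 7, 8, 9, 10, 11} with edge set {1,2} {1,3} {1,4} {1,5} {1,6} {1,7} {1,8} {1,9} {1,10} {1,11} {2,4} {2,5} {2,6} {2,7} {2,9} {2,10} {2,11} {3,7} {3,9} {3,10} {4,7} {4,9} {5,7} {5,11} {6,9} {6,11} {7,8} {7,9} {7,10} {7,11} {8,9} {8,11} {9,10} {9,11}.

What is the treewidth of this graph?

4

A width-4 tree decomposition is:
Bags: B1 = {1, 2, 7, 9, 11}  B2 = {1, 2, 7, 9, 10}  B3 = {1, 2, 4, 7, 9}  B4 = {1, 2, 6, 9, 11}  B5 = {1, 3, 7, 9, 10}  B6 = {1, 2, 5, 7, 11}  B7 = {1, 7, 8, 9, 11}
Tree: B1–B2, B2–B3, B1–B4, B2–B5, B1–B6, B1–B7
Each bag holds 5 vertices, so the decomposition has width 4, which upper-bounds the treewidth. For the lower bound, the 5 vertices {1, 2, 6, 9, 11} are pairwise adjacent, and any tree decomposition puts a clique entirely inside one bag — forcing width ≥ 4. Hence tw(G) = 4 exactly.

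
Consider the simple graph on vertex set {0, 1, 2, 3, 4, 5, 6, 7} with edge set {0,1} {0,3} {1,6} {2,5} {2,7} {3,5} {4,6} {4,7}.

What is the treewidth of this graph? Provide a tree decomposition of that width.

Treewidth 2.
One such decomposition:
Bags: B1 = {2, 3, 5}  B2 = {2, 3, 7}  B3 = {3, 4, 7}  B4 = {3, 4, 6}  B5 = {1, 3, 6}  B6 = {0, 1, 3}
Tree: B1–B2, B2–B3, B3–B4, B4–B5, B5–B6

Each bag holds 3 vertices, so the decomposition has width 2, which upper-bounds the treewidth. Since 3–5–2–7–4–6–1–0–3 is a cycle in G, G is not acyclic. Forests are exactly the graphs of treewidth ≤ 1, so tw(G) ≥ 2. Hence tw(G) = 2 exactly.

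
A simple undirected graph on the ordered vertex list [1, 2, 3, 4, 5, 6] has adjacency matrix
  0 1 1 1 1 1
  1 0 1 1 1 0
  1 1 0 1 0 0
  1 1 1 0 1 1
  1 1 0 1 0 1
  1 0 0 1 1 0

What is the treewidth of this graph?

3

A width-3 tree decomposition is:
Bags: B1 = {1, 4, 5, 6}  B2 = {1, 2, 4, 5}  B3 = {1, 2, 3, 4}
Tree: B1–B2, B2–B3
Every bag has size at most 4, so the width is 4 − 1 = 3 and tw(G) ≤ 3. Conversely, {1, 2, 3, 4} is a clique of size 4, and the vertices of any clique must share a bag in every tree decomposition; so some bag has ≥ 4 vertices and tw(G) ≥ 3. The upper and lower bounds meet at 3, so that is the treewidth.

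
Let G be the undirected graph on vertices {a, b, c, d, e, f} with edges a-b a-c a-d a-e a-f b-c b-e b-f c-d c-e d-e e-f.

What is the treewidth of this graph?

3

A width-3 tree decomposition is:
Bags: B1 = {a, b, c, e}  B2 = {a, c, d, e}  B3 = {a, b, e, f}
Tree: B1–B2, B1–B3
Every bag has size at most 4, so the width is 4 − 1 = 3 and tw(G) ≤ 3. For the lower bound, the 4 vertices {a, c, d, e} are pairwise adjacent, and any tree decomposition puts a clique entirely inside one bag — forcing width ≥ 3. Combining the bounds, tw(G) = 3.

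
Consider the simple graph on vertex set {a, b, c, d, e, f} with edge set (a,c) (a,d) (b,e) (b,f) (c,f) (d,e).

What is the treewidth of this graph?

A width-2 tree decomposition is:
Bags: B1 = {a, c, f}  B2 = {a, d, f}  B3 = {d, e, f}  B4 = {b, e, f}
Tree: B1–B2, B2–B3, B3–B4
The largest bag has 3 vertices, giving width 2; this decomposition certifies tw(G) ≤ 2. Since f–c–a–d–e–b–f is a cycle in G, G is not acyclic. Forests are exactly the graphs of treewidth ≤ 1, so tw(G) ≥ 2. The upper and lower bounds meet at 2, so that is the treewidth.

2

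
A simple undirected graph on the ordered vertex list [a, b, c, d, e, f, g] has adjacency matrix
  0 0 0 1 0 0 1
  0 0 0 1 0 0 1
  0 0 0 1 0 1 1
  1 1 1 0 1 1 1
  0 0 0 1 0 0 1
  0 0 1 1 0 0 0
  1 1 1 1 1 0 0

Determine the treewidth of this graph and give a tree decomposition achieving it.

Treewidth 2.
One optimal decomposition is:
Bags: B1 = {b, d, g}  B2 = {c, d, g}  B3 = {d, e, g}  B4 = {c, d, f}  B5 = {a, d, g}
Tree: B1–B2, B1–B3, B2–B4, B2–B5

Every bag has size at most 3, so the width is 3 − 1 = 2 and tw(G) ≤ 2. For the lower bound, the 3 vertices {d, e, g} are pairwise adjacent, and any tree decomposition puts a clique entirely inside one bag — forcing width ≥ 2. Hence tw(G) = 2 exactly.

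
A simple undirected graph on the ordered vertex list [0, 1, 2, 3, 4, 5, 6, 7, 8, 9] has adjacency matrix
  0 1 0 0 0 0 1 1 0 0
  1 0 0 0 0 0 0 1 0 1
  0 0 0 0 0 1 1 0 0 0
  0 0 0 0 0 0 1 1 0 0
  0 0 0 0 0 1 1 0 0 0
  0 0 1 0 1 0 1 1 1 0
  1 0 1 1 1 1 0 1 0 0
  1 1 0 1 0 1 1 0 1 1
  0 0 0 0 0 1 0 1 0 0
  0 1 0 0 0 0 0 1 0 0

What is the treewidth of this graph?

A width-2 tree decomposition is:
Bags: B1 = {0, 6, 7}  B2 = {5, 6, 7}  B3 = {2, 5, 6}  B4 = {0, 1, 7}  B5 = {4, 5, 6}  B6 = {3, 6, 7}  B7 = {5, 7, 8}  B8 = {1, 7, 9}
Tree: B1–B2, B2–B3, B1–B4, B2–B5, B2–B6, B2–B7, B4–B8
Every bag has size at most 3, so the width is 3 − 1 = 2 and tw(G) ≤ 2. Conversely, {2, 5, 6} is a clique of size 3, and the vertices of any clique must share a bag in every tree decomposition; so some bag has ≥ 3 vertices and tw(G) ≥ 2. The upper and lower bounds meet at 2, so that is the treewidth.

2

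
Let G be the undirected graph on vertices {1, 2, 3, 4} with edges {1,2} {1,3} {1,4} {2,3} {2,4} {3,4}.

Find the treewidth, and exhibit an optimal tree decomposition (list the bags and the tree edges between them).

Treewidth 3.
One optimal decomposition is:
Bags: B1 = {1, 2, 3, 4}
Tree: (single bag)

With just one bag of size 4, the width is 4 − 1 = 3, so tw(G) ≤ 3. For the lower bound, the 4 vertices {1, 2, 3, 4} are pairwise adjacent, and any tree decomposition puts a clique entirely inside one bag — forcing width ≥ 3. Hence tw(G) = 3 exactly.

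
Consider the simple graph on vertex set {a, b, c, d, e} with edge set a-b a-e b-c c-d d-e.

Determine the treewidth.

A width-2 tree decomposition is:
Bags: B1 = {a, b, c}  B2 = {a, c, d}  B3 = {a, d, e}
Tree: B1–B2, B2–B3
Every bag has size at most 3, so the width is 3 − 1 = 2 and tw(G) ≤ 2. For the lower bound, G contains the cycle a–b–c–d–e–a, so G is not a forest; only forests have treewidth ≤ 1, hence tw(G) ≥ 2. Therefore the treewidth is 2.

2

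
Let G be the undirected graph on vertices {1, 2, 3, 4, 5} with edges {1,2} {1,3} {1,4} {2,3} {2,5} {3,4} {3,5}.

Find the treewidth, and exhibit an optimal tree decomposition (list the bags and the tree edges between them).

Each bag holds 3 vertices, so the decomposition has width 2, which upper-bounds the treewidth. Conversely, {1, 2, 3} is a clique of size 3, and the vertices of any clique must share a bag in every tree decomposition; so some bag has ≥ 3 vertices and tw(G) ≥ 2. Therefore the treewidth is 2.

Treewidth 2.
One optimal decomposition is:
Bags: B1 = {2, 3, 5}  B2 = {1, 2, 3}  B3 = {1, 3, 4}
Tree: B1–B2, B2–B3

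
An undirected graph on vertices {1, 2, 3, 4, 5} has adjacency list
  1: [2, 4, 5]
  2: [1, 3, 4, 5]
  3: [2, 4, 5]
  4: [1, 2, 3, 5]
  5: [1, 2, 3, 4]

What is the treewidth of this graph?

3

A width-3 tree decomposition is:
Bags: B1 = {2, 3, 4, 5}  B2 = {1, 2, 4, 5}
Tree: B1–B2
Each bag holds 4 vertices, so the decomposition has width 3, which upper-bounds the treewidth. On the other hand G contains the 4-clique {1, 2, 4, 5}. A clique must lie in a single bag of any decomposition, so no decomposition can have width below 3. Hence tw(G) = 3 exactly.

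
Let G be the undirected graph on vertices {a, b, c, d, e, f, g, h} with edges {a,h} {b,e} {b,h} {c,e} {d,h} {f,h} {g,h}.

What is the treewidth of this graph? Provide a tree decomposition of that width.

Treewidth 1.
One such decomposition:
Bags: B1 = {f, h}  B2 = {a, h}  B3 = {g, h}  B4 = {b, h}  B5 = {b, e}  B6 = {d, h}  B7 = {c, e}
Tree: B1–B2, B1–B3, B2–B4, B4–B5, B4–B6, B5–B7

Every bag has size at most 2, so the width is 2 − 1 = 1 and tw(G) ≤ 1. Since G has at least one edge (e.g. f–h), it is not an edgeless graph, so tw(G) ≥ 1. The upper and lower bounds meet at 1, so that is the treewidth.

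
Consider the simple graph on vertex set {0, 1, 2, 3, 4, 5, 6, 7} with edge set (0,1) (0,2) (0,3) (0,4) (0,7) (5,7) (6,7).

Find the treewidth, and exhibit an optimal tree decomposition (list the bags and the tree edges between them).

The largest bag has 2 vertices, giving width 1; this decomposition certifies tw(G) ≤ 1. G has an edge, so its treewidth is at least 1. The upper and lower bounds meet at 1, so that is the treewidth.

Treewidth 1.
Bags: B1 = {0, 1}  B2 = {0, 2}  B3 = {0, 7}  B4 = {0, 3}  B5 = {0, 4}  B6 = {5, 7}  B7 = {6, 7}
Tree: B1–B2, B1–B3, B3–B4, B1–B5, B3–B6, B3–B7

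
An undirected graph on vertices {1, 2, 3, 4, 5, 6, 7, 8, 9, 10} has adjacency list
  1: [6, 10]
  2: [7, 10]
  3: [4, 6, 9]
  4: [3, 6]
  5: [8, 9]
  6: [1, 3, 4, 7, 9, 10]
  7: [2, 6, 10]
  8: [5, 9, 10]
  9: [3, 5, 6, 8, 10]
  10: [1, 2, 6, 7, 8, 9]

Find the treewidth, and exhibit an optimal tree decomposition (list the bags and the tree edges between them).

Every bag has size at most 3, so the width is 3 − 1 = 2 and tw(G) ≤ 2. For the lower bound, the 3 vertices {8, 9, 10} are pairwise adjacent, and any tree decomposition puts a clique entirely inside one bag — forcing width ≥ 2. Hence tw(G) = 2 exactly.

Treewidth 2.
Bags: B1 = {6, 9, 10}  B2 = {3, 6, 9}  B3 = {8, 9, 10}  B4 = {1, 6, 10}  B5 = {6, 7, 10}  B6 = {3, 4, 6}  B7 = {2, 7, 10}  B8 = {5, 8, 9}
Tree: B1–B2, B1–B3, B1–B4, B1–B5, B2–B6, B5–B7, B3–B8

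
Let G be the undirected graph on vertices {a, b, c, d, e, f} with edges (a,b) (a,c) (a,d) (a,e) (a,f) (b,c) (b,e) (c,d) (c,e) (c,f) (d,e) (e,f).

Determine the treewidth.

A width-3 tree decomposition is:
Bags: B1 = {a, c, e, f}  B2 = {a, c, d, e}  B3 = {a, b, c, e}
Tree: B1–B2, B1–B3
Every bag has size at most 4, so the width is 4 − 1 = 3 and tw(G) ≤ 3. Conversely, {a, c, d, e} is a clique of size 4, and the vertices of any clique must share a bag in every tree decomposition; so some bag has ≥ 4 vertices and tw(G) ≥ 3. The upper and lower bounds meet at 3, so that is the treewidth.

3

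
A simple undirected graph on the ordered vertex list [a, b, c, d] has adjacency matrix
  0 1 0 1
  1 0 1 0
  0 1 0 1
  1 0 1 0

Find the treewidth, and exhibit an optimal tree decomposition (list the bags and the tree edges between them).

Treewidth 2.
One optimal decomposition is:
Bags: B1 = {a, c, d}  B2 = {a, b, c}
Tree: B1–B2

Each bag holds 3 vertices, so the decomposition has width 2, which upper-bounds the treewidth. The edges a–d–c–b–a form a cycle, so G is not a tree and its treewidth is at least 2. The upper and lower bounds meet at 2, so that is the treewidth.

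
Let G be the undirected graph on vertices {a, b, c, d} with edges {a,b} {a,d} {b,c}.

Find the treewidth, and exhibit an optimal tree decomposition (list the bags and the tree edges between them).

Each bag holds 2 vertices, so the decomposition has width 1, which upper-bounds the treewidth. Since G has at least one edge (e.g. d–a), it is not an edgeless graph, so tw(G) ≥ 1. Therefore the treewidth is 1.

Treewidth 1.
One optimal decomposition is:
Bags: B1 = {a, d}  B2 = {a, b}  B3 = {b, c}
Tree: B1–B2, B2–B3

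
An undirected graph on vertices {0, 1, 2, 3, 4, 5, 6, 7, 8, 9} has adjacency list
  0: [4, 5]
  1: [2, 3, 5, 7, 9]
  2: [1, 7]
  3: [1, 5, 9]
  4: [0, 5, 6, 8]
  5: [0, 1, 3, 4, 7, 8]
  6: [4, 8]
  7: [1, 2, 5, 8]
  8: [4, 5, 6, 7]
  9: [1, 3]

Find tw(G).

A width-2 tree decomposition is:
Bags: B1 = {1, 5, 7}  B2 = {1, 3, 5}  B3 = {1, 2, 7}  B4 = {5, 7, 8}  B5 = {1, 3, 9}  B6 = {4, 5, 8}  B7 = {4, 6, 8}  B8 = {0, 4, 5}
Tree: B1–B2, B1–B3, B1–B4, B2–B5, B4–B6, B6–B7, B6–B8
Each bag holds 3 vertices, so the decomposition has width 2, which upper-bounds the treewidth. Conversely, {1, 3, 9} is a clique of size 3, and the vertices of any clique must share a bag in every tree decomposition; so some bag has ≥ 3 vertices and tw(G) ≥ 2. Combining the bounds, tw(G) = 2.

2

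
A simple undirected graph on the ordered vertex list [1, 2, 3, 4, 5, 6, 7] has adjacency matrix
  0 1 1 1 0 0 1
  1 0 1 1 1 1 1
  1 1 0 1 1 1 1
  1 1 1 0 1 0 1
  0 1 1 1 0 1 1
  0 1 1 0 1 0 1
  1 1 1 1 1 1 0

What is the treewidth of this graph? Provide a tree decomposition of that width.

Treewidth 4.
One such decomposition:
Bags: B1 = {2, 3, 4, 5, 7}  B2 = {2, 3, 5, 6, 7}  B3 = {1, 2, 3, 4, 7}
Tree: B1–B2, B1–B3

The largest bag has 5 vertices, giving width 4; this decomposition certifies tw(G) ≤ 4. Conversely, {1, 2, 3, 4, 7} is a clique of size 5, and the vertices of any clique must share a bag in every tree decomposition; so some bag has ≥ 5 vertices and tw(G) ≥ 4. Combining the bounds, tw(G) = 4.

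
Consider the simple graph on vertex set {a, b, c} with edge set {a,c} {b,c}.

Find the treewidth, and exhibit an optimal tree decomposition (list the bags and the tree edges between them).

Each bag holds 2 vertices, so the decomposition has width 1, which upper-bounds the treewidth. Since G has at least one edge (e.g. c–b), it is not an edgeless graph, so tw(G) ≥ 1. Hence tw(G) = 1 exactly.

Treewidth 1.
Bags: B1 = {b, c}  B2 = {a, c}
Tree: B1–B2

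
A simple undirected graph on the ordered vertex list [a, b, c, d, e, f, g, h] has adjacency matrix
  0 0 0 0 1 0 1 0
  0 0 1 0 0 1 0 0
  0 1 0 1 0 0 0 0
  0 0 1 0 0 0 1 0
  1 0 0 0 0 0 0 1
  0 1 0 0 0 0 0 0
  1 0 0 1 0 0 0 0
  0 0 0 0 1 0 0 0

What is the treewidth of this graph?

A width-1 tree decomposition is:
Bags: B1 = {e, h}  B2 = {a, e}  B3 = {a, g}  B4 = {d, g}  B5 = {c, d}  B6 = {b, c}  B7 = {b, f}
Tree: B1–B2, B2–B3, B3–B4, B4–B5, B5–B6, B6–B7
Every bag has size at most 2, so the width is 2 − 1 = 1 and tw(G) ≤ 1. Any graph with an edge has treewidth ≥ 1, and G has the edge h–e. The upper and lower bounds meet at 1, so that is the treewidth.

1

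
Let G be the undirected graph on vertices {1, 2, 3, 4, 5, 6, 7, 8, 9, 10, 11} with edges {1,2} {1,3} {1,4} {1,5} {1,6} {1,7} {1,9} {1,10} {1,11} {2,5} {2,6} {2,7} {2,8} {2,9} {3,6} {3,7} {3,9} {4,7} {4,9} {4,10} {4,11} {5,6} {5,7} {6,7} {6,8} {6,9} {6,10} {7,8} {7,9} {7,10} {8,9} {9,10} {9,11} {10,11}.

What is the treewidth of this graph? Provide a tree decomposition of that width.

Treewidth 4.
Bags: B1 = {1, 6, 7, 9, 10}  B2 = {1, 2, 6, 7, 9}  B3 = {1, 2, 5, 6, 7}  B4 = {1, 4, 7, 9, 10}  B5 = {2, 6, 7, 8, 9}  B6 = {1, 4, 9, 10, 11}  B7 = {1, 3, 6, 7, 9}
Tree: B1–B2, B2–B3, B1–B4, B2–B5, B4–B6, B2–B7

The largest bag has 5 vertices, giving width 4; this decomposition certifies tw(G) ≤ 4. On the other hand G contains the 5-clique {2, 6, 7, 8, 9}. A clique must lie in a single bag of any decomposition, so no decomposition can have width below 4. Hence tw(G) = 4 exactly.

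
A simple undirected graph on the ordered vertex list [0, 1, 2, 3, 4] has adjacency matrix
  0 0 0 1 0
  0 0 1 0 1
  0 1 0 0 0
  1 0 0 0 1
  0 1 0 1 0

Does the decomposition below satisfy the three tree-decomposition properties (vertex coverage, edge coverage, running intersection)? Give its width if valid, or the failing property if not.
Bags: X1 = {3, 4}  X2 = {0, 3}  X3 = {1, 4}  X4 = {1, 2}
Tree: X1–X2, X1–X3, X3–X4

Yes; width 1.

Every vertex of G appears in some bag (union = {0, 1, 2, 3, 4}); every edge is covered by a bag; and for each vertex v the set of bags containing v is connected in the bag tree. The decomposition is therefore valid. The largest bag has 2 vertices, so the width is 1.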